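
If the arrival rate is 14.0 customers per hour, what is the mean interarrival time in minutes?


Mean interarrival time = 60/lambda = 60/14.0 = 4.29 minutes

4.29 minutes


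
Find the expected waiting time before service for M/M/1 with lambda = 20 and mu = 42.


rho = 20/42; Wq = rho/(mu - lambda) = 0.0216 hours

0.0216 hours


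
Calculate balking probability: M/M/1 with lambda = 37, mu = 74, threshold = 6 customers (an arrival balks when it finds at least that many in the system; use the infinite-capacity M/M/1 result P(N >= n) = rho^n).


P(N >= 6) = rho^6 = (37/74)^6 = 0.0156

0.0156


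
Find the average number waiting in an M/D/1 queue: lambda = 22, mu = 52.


M/D/1: Lq = rho^2 / (2*(1-rho)) where rho = 22/52; Lq = 0.16

0.16


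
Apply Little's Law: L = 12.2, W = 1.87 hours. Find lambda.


lambda = L / W = 12.2 / 1.87 = 6.52 per hour

6.52 per hour


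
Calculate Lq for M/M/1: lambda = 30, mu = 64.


rho = 30/64; Lq = rho^2/(1-rho) = 0.41

0.41


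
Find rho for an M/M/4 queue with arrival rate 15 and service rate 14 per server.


rho = lambda/(c*mu) = 15/(4*14) = 0.2679

0.2679


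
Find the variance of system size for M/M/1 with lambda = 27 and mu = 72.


rho = 27/72; Var(N) = rho/(1-rho)^2 = 0.96

0.96


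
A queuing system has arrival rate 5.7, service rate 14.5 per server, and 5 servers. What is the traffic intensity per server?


rho = lambda / (c * mu) = 5.7 / (5 * 14.5) = 0.0786

0.0786


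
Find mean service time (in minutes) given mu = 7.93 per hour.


Mean service time = 60/mu = 60/7.93 = 7.57 minutes

7.57 minutes


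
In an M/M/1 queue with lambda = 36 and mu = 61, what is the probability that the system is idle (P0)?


P0 = 1 - rho = 1 - 36/61 = 0.4098

0.4098


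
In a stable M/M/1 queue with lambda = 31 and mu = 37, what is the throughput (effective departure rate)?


For a stable queue (lambda < mu), throughput = lambda = 31 per hour

31 per hour


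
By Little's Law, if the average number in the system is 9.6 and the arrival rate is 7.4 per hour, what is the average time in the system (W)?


W = L / lambda = 9.6 / 7.4 = 1.2973 hours

1.2973 hours


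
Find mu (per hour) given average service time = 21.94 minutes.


mu = 60 / avg_service_time = 60 / 21.94 = 2.73 per hour

2.73 per hour


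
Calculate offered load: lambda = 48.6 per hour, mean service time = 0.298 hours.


Offered load a = lambda * E[S] = 48.6 * 0.298 = 14.48 Erlangs

14.48 Erlangs


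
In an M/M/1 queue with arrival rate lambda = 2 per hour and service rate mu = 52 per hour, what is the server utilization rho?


rho = lambda/mu = 2/52 = 0.0385

0.0385


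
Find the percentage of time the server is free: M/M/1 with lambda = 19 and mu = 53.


Idle fraction = (1 - rho) * 100 = (1 - 19/53) * 100 = 64.2%

64.2%


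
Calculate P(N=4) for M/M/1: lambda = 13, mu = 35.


rho = 13/35; P(n) = (1-rho)*rho^n = (1-13/35)*(13/35)^4 = 0.012

0.012


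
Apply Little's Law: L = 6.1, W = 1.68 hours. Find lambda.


lambda = L / W = 6.1 / 1.68 = 3.63 per hour

3.63 per hour


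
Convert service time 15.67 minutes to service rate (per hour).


mu = 60 / avg_service_time = 60 / 15.67 = 3.83 per hour

3.83 per hour


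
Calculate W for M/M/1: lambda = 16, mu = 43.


W = 1/(mu - lambda) = 1/(43 - 16) = 0.037 hours

0.037 hours


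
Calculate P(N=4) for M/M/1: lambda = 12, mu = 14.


rho = 12/14; P(n) = (1-rho)*rho^n = (1-12/14)*(12/14)^4 = 0.0771

0.0771


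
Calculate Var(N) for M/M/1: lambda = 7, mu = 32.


rho = 7/32; Var(N) = rho/(1-rho)^2 = 0.36

0.36


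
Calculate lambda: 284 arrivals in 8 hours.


lambda = total arrivals / time = 284 / 8 = 35.5 per hour

35.5 per hour


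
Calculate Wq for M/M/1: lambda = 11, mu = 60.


rho = 11/60; Wq = rho/(mu - lambda) = 0.0037 hours

0.0037 hours


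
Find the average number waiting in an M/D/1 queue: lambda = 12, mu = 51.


M/D/1: Lq = rho^2 / (2*(1-rho)) where rho = 12/51; Lq = 0.04

0.04


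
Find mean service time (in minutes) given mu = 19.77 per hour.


Mean service time = 60/mu = 60/19.77 = 3.03 minutes

3.03 minutes


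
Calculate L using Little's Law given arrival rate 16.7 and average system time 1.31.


L = lambda * W = 16.7 * 1.31 = 21.88

21.88


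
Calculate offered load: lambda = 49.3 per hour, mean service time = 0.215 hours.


Offered load a = lambda * E[S] = 49.3 * 0.215 = 10.6 Erlangs

10.6 Erlangs


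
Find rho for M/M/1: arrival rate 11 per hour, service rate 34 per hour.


rho = lambda/mu = 11/34 = 0.3235

0.3235


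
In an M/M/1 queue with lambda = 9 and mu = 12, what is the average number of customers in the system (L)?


rho = 9/12; L = rho/(1-rho) = 3.0

3.0


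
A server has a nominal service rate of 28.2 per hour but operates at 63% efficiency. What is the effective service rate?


Effective rate = mu * efficiency = 28.2 * 0.63 = 17.77 per hour

17.77 per hour


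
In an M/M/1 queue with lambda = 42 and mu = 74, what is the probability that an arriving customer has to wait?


P(wait) = rho = lambda/mu = 42/74 = 0.5676

0.5676


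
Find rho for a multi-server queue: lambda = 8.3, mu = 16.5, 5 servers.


rho = lambda / (c * mu) = 8.3 / (5 * 16.5) = 0.1006

0.1006


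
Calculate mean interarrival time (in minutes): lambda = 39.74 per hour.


Mean interarrival time = 60/lambda = 60/39.74 = 1.51 minutes

1.51 minutes


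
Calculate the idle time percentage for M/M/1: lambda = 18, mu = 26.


Idle fraction = (1 - rho) * 100 = (1 - 18/26) * 100 = 30.8%

30.8%


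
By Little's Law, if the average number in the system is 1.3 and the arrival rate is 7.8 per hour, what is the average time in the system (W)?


W = L / lambda = 1.3 / 7.8 = 0.1667 hours

0.1667 hours


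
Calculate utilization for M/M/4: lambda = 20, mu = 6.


rho = lambda/(c*mu) = 20/(4*6) = 0.8333

0.8333


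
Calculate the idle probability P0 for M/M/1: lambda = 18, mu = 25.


P0 = 1 - rho = 1 - 18/25 = 0.28

0.28


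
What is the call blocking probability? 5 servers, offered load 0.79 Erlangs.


B(N,A) = (A^N/N!) / sum(A^k/k!, k=0..N) with N=5, A=0.79 = 0.0012

0.0012


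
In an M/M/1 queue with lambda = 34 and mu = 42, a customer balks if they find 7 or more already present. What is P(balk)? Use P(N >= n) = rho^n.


P(N >= 7) = rho^7 = (34/42)^7 = 0.2278

0.2278


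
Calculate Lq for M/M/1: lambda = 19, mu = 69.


rho = 19/69; Lq = rho^2/(1-rho) = 0.1

0.1


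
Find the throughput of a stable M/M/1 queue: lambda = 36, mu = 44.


For a stable queue (lambda < mu), throughput = lambda = 36 per hour

36 per hour


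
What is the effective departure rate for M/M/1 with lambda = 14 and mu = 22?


For a stable queue (lambda < mu), throughput = lambda = 14 per hour

14 per hour


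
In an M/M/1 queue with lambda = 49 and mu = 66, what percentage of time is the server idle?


Idle fraction = (1 - rho) * 100 = (1 - 49/66) * 100 = 25.8%

25.8%


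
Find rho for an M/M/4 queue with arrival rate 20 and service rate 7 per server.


rho = lambda/(c*mu) = 20/(4*7) = 0.7143

0.7143


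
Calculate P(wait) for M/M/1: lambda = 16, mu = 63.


P(wait) = rho = lambda/mu = 16/63 = 0.254

0.254


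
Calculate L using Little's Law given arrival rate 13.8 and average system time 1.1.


L = lambda * W = 13.8 * 1.1 = 15.18

15.18


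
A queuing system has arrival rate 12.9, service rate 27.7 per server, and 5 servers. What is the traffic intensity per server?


rho = lambda / (c * mu) = 12.9 / (5 * 27.7) = 0.0931

0.0931


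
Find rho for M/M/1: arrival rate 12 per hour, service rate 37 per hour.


rho = lambda/mu = 12/37 = 0.3243

0.3243


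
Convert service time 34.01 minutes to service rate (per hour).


mu = 60 / avg_service_time = 60 / 34.01 = 1.76 per hour

1.76 per hour


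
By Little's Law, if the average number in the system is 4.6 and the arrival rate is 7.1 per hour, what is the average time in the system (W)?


W = L / lambda = 4.6 / 7.1 = 0.6479 hours

0.6479 hours


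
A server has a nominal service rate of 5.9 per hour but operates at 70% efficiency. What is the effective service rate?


Effective rate = mu * efficiency = 5.9 * 0.7 = 4.13 per hour

4.13 per hour


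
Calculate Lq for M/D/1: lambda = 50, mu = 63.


M/D/1: Lq = rho^2 / (2*(1-rho)) where rho = 50/63; Lq = 1.53

1.53


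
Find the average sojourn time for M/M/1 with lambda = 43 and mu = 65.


W = 1/(mu - lambda) = 1/(65 - 43) = 0.0455 hours

0.0455 hours


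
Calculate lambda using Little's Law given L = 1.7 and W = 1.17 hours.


lambda = L / W = 1.7 / 1.17 = 1.45 per hour

1.45 per hour


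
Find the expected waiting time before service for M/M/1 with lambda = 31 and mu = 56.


rho = 31/56; Wq = rho/(mu - lambda) = 0.0221 hours

0.0221 hours


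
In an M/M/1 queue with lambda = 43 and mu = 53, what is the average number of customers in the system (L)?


rho = 43/53; L = rho/(1-rho) = 4.3

4.3


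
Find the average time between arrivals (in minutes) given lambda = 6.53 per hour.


Mean interarrival time = 60/lambda = 60/6.53 = 9.19 minutes

9.19 minutes


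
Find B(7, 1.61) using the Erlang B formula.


B(N,A) = (A^N/N!) / sum(A^k/k!, k=0..N) with N=7, A=1.61 = 0.0011

0.0011


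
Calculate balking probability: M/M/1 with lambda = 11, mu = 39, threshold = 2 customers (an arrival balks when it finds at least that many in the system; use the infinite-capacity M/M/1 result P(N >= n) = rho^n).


P(N >= 2) = rho^2 = (11/39)^2 = 0.0796

0.0796


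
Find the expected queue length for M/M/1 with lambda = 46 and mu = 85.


rho = 46/85; Lq = rho^2/(1-rho) = 0.64

0.64


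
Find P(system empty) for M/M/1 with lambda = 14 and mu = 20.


P0 = 1 - rho = 1 - 14/20 = 0.3

0.3


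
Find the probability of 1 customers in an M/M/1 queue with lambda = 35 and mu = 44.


rho = 35/44; P(n) = (1-rho)*rho^n = (1-35/44)*(35/44)^1 = 0.1627

0.1627


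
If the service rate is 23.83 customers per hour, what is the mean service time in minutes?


Mean service time = 60/mu = 60/23.83 = 2.52 minutes

2.52 minutes


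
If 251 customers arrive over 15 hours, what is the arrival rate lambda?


lambda = total arrivals / time = 251 / 15 = 16.73 per hour

16.73 per hour


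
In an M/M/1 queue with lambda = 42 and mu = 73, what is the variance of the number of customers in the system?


rho = 42/73; Var(N) = rho/(1-rho)^2 = 3.19

3.19


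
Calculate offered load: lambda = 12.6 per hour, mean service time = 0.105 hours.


Offered load a = lambda * E[S] = 12.6 * 0.105 = 1.32 Erlangs

1.32 Erlangs


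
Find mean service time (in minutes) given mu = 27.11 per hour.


Mean service time = 60/mu = 60/27.11 = 2.21 minutes

2.21 minutes


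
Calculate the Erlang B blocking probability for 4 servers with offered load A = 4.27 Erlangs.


B(N,A) = (A^N/N!) / sum(A^k/k!, k=0..N) with N=4, A=4.27 = 0.3361

0.3361


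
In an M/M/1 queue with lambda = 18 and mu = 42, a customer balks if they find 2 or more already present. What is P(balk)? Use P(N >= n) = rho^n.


P(N >= 2) = rho^2 = (18/42)^2 = 0.1837

0.1837


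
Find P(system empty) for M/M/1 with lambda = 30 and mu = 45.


P0 = 1 - rho = 1 - 30/45 = 0.3333

0.3333


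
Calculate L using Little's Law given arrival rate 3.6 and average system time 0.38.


L = lambda * W = 3.6 * 0.38 = 1.37

1.37


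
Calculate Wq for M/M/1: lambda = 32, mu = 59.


rho = 32/59; Wq = rho/(mu - lambda) = 0.0201 hours

0.0201 hours


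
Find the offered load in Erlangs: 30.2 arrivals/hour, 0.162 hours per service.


Offered load a = lambda * E[S] = 30.2 * 0.162 = 4.89 Erlangs

4.89 Erlangs


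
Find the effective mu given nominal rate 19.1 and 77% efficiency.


Effective rate = mu * efficiency = 19.1 * 0.77 = 14.71 per hour

14.71 per hour


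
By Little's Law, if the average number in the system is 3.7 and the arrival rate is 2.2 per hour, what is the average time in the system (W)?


W = L / lambda = 3.7 / 2.2 = 1.6818 hours

1.6818 hours


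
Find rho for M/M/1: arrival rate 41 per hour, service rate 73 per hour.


rho = lambda/mu = 41/73 = 0.5616

0.5616


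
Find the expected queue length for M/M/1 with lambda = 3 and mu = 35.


rho = 3/35; Lq = rho^2/(1-rho) = 0.01

0.01


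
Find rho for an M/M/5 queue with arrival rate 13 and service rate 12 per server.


rho = lambda/(c*mu) = 13/(5*12) = 0.2167

0.2167


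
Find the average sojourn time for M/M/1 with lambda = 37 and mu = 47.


W = 1/(mu - lambda) = 1/(47 - 37) = 0.1 hours

0.1 hours


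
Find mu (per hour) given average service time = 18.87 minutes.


mu = 60 / avg_service_time = 60 / 18.87 = 3.18 per hour

3.18 per hour


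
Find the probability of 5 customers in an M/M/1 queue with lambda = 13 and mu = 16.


rho = 13/16; P(n) = (1-rho)*rho^n = (1-13/16)*(13/16)^5 = 0.0664

0.0664


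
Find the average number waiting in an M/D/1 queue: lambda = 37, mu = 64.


M/D/1: Lq = rho^2 / (2*(1-rho)) where rho = 37/64; Lq = 0.4

0.4


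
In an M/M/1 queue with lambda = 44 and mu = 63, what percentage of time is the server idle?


Idle fraction = (1 - rho) * 100 = (1 - 44/63) * 100 = 30.2%

30.2%


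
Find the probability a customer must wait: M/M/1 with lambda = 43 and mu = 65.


P(wait) = rho = lambda/mu = 43/65 = 0.6615

0.6615


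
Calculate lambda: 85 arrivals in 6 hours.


lambda = total arrivals / time = 85 / 6 = 14.17 per hour

14.17 per hour


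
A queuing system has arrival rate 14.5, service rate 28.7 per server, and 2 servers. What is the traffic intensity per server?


rho = lambda / (c * mu) = 14.5 / (2 * 28.7) = 0.2526

0.2526


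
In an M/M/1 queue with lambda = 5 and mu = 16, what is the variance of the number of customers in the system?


rho = 5/16; Var(N) = rho/(1-rho)^2 = 0.66

0.66


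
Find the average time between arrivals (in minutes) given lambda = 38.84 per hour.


Mean interarrival time = 60/lambda = 60/38.84 = 1.54 minutes

1.54 minutes


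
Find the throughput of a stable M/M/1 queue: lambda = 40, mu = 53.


For a stable queue (lambda < mu), throughput = lambda = 40 per hour

40 per hour


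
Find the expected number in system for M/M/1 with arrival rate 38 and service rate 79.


rho = 38/79; L = rho/(1-rho) = 0.93

0.93


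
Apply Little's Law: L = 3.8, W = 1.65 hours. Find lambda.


lambda = L / W = 3.8 / 1.65 = 2.3 per hour

2.3 per hour


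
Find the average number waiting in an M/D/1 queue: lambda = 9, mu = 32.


M/D/1: Lq = rho^2 / (2*(1-rho)) where rho = 9/32; Lq = 0.06

0.06


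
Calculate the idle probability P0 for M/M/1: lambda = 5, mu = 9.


P0 = 1 - rho = 1 - 5/9 = 0.4444

0.4444


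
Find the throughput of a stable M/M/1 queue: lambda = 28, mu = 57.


For a stable queue (lambda < mu), throughput = lambda = 28 per hour

28 per hour


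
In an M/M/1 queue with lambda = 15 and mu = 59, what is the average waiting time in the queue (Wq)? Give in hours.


rho = 15/59; Wq = rho/(mu - lambda) = 0.0058 hours

0.0058 hours


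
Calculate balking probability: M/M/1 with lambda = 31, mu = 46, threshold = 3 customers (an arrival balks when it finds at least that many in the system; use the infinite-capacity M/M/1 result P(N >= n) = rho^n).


P(N >= 3) = rho^3 = (31/46)^3 = 0.3061

0.3061


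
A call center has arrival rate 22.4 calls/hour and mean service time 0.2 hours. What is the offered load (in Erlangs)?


Offered load a = lambda * E[S] = 22.4 * 0.2 = 4.48 Erlangs

4.48 Erlangs


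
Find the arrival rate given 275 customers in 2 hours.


lambda = total arrivals / time = 275 / 2 = 137.5 per hour

137.5 per hour


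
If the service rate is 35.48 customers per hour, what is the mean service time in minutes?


Mean service time = 60/mu = 60/35.48 = 1.69 minutes

1.69 minutes


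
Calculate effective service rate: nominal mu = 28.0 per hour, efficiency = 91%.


Effective rate = mu * efficiency = 28.0 * 0.91 = 25.48 per hour

25.48 per hour


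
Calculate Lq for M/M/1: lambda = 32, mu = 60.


rho = 32/60; Lq = rho^2/(1-rho) = 0.61

0.61


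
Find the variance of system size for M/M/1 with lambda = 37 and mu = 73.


rho = 37/73; Var(N) = rho/(1-rho)^2 = 2.08

2.08


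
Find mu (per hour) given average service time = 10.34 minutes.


mu = 60 / avg_service_time = 60 / 10.34 = 5.8 per hour

5.8 per hour


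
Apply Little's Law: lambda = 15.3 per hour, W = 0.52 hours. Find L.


L = lambda * W = 15.3 * 0.52 = 7.96

7.96


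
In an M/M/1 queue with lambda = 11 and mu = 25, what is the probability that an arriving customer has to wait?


P(wait) = rho = lambda/mu = 11/25 = 0.44

0.44


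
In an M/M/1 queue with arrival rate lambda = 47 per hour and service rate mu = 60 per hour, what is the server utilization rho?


rho = lambda/mu = 47/60 = 0.7833

0.7833


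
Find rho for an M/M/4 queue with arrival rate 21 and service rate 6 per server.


rho = lambda/(c*mu) = 21/(4*6) = 0.875

0.875


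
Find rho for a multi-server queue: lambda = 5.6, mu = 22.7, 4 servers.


rho = lambda / (c * mu) = 5.6 / (4 * 22.7) = 0.0617

0.0617


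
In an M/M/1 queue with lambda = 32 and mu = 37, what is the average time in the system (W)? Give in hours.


W = 1/(mu - lambda) = 1/(37 - 32) = 0.2 hours

0.2 hours


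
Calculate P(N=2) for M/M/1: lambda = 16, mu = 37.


rho = 16/37; P(n) = (1-rho)*rho^n = (1-16/37)*(16/37)^2 = 0.1061

0.1061


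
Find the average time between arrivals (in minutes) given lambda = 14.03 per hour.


Mean interarrival time = 60/lambda = 60/14.03 = 4.28 minutes

4.28 minutes


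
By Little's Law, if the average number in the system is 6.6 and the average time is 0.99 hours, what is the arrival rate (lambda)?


lambda = L / W = 6.6 / 0.99 = 6.67 per hour

6.67 per hour


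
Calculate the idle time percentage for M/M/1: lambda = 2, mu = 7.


Idle fraction = (1 - rho) * 100 = (1 - 2/7) * 100 = 71.4%

71.4%


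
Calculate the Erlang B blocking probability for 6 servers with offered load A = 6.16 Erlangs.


B(N,A) = (A^N/N!) / sum(A^k/k!, k=0..N) with N=6, A=6.16 = 0.2761

0.2761


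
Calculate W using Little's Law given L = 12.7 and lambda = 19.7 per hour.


W = L / lambda = 12.7 / 19.7 = 0.6447 hours

0.6447 hours


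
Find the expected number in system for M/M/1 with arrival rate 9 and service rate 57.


rho = 9/57; L = rho/(1-rho) = 0.19

0.19


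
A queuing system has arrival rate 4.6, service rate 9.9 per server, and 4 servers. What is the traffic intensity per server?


rho = lambda / (c * mu) = 4.6 / (4 * 9.9) = 0.1162

0.1162


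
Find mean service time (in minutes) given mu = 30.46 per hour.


Mean service time = 60/mu = 60/30.46 = 1.97 minutes

1.97 minutes


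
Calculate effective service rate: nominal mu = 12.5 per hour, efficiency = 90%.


Effective rate = mu * efficiency = 12.5 * 0.9 = 11.25 per hour

11.25 per hour


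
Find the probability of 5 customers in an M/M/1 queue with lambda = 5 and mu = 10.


rho = 5/10; P(n) = (1-rho)*rho^n = (1-5/10)*(5/10)^5 = 0.0156

0.0156


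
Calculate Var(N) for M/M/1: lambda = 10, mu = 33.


rho = 10/33; Var(N) = rho/(1-rho)^2 = 0.62

0.62


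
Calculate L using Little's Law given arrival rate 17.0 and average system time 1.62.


L = lambda * W = 17.0 * 1.62 = 27.54

27.54


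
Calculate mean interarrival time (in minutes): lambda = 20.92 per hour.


Mean interarrival time = 60/lambda = 60/20.92 = 2.87 minutes

2.87 minutes


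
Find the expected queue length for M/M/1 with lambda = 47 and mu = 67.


rho = 47/67; Lq = rho^2/(1-rho) = 1.65

1.65


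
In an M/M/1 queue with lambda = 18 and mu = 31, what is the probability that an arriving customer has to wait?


P(wait) = rho = lambda/mu = 18/31 = 0.5806

0.5806


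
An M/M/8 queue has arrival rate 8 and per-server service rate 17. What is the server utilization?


rho = lambda/(c*mu) = 8/(8*17) = 0.0588

0.0588


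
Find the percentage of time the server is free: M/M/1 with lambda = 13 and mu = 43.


Idle fraction = (1 - rho) * 100 = (1 - 13/43) * 100 = 69.8%

69.8%


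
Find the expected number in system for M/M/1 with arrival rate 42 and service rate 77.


rho = 42/77; L = rho/(1-rho) = 1.2

1.2


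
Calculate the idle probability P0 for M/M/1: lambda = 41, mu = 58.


P0 = 1 - rho = 1 - 41/58 = 0.2931

0.2931


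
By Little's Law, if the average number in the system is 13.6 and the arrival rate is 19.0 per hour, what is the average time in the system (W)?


W = L / lambda = 13.6 / 19.0 = 0.7158 hours

0.7158 hours


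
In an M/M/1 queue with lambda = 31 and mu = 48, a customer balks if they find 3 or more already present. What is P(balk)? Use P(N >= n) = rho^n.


P(N >= 3) = rho^3 = (31/48)^3 = 0.2694

0.2694


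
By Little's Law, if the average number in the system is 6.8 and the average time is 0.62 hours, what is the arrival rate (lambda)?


lambda = L / W = 6.8 / 0.62 = 10.97 per hour

10.97 per hour


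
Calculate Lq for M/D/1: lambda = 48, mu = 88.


M/D/1: Lq = rho^2 / (2*(1-rho)) where rho = 48/88; Lq = 0.33

0.33


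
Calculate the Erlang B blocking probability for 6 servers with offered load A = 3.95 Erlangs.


B(N,A) = (A^N/N!) / sum(A^k/k!, k=0..N) with N=6, A=3.95 = 0.1136

0.1136


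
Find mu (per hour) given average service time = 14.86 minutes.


mu = 60 / avg_service_time = 60 / 14.86 = 4.04 per hour

4.04 per hour


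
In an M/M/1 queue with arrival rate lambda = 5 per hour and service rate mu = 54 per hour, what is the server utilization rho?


rho = lambda/mu = 5/54 = 0.0926

0.0926


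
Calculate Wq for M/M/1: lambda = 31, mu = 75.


rho = 31/75; Wq = rho/(mu - lambda) = 0.0094 hours

0.0094 hours


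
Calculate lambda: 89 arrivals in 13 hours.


lambda = total arrivals / time = 89 / 13 = 6.85 per hour

6.85 per hour


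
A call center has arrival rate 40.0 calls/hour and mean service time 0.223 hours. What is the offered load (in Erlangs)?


Offered load a = lambda * E[S] = 40.0 * 0.223 = 8.92 Erlangs

8.92 Erlangs


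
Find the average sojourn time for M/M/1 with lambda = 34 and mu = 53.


W = 1/(mu - lambda) = 1/(53 - 34) = 0.0526 hours

0.0526 hours


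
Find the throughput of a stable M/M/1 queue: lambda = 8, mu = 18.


For a stable queue (lambda < mu), throughput = lambda = 8 per hour

8 per hour


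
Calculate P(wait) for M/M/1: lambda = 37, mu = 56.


P(wait) = rho = lambda/mu = 37/56 = 0.6607

0.6607


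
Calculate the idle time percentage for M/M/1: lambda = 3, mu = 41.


Idle fraction = (1 - rho) * 100 = (1 - 3/41) * 100 = 92.7%

92.7%


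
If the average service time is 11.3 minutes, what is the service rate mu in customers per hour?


mu = 60 / avg_service_time = 60 / 11.3 = 5.31 per hour

5.31 per hour


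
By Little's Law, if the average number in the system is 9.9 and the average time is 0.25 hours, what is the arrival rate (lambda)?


lambda = L / W = 9.9 / 0.25 = 39.6 per hour

39.6 per hour


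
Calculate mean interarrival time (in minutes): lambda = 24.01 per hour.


Mean interarrival time = 60/lambda = 60/24.01 = 2.5 minutes

2.5 minutes


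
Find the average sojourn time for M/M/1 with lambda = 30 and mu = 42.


W = 1/(mu - lambda) = 1/(42 - 30) = 0.0833 hours

0.0833 hours


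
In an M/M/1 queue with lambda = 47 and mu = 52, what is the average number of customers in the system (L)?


rho = 47/52; L = rho/(1-rho) = 9.4

9.4


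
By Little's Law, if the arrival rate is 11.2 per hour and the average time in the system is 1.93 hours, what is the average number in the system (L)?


L = lambda * W = 11.2 * 1.93 = 21.62

21.62


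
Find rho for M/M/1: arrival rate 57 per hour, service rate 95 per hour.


rho = lambda/mu = 57/95 = 0.6

0.6


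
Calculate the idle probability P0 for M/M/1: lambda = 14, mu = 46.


P0 = 1 - rho = 1 - 14/46 = 0.6957

0.6957


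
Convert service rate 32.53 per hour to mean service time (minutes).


Mean service time = 60/mu = 60/32.53 = 1.84 minutes

1.84 minutes


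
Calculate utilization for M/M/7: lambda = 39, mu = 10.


rho = lambda/(c*mu) = 39/(7*10) = 0.5571

0.5571


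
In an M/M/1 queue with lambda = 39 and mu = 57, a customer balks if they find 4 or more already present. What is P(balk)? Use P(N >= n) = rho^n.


P(N >= 4) = rho^4 = (39/57)^4 = 0.2192

0.2192


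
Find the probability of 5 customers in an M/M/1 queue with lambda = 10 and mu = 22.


rho = 10/22; P(n) = (1-rho)*rho^n = (1-10/22)*(10/22)^5 = 0.0106

0.0106


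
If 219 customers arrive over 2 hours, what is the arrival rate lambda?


lambda = total arrivals / time = 219 / 2 = 109.5 per hour

109.5 per hour


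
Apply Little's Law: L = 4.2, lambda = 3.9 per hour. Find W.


W = L / lambda = 4.2 / 3.9 = 1.0769 hours

1.0769 hours


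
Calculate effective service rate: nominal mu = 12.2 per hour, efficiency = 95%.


Effective rate = mu * efficiency = 12.2 * 0.95 = 11.59 per hour

11.59 per hour


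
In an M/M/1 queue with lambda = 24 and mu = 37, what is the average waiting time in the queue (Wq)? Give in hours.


rho = 24/37; Wq = rho/(mu - lambda) = 0.0499 hours

0.0499 hours


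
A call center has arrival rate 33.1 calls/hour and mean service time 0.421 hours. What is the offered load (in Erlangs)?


Offered load a = lambda * E[S] = 33.1 * 0.421 = 13.94 Erlangs

13.94 Erlangs


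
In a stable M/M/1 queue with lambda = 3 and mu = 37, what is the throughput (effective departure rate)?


For a stable queue (lambda < mu), throughput = lambda = 3 per hour

3 per hour


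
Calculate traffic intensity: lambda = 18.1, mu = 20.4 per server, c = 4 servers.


rho = lambda / (c * mu) = 18.1 / (4 * 20.4) = 0.2218

0.2218


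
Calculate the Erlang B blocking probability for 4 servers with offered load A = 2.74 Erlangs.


B(N,A) = (A^N/N!) / sum(A^k/k!, k=0..N) with N=4, A=2.74 = 0.177

0.177


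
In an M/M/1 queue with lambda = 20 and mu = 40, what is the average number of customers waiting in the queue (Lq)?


rho = 20/40; Lq = rho^2/(1-rho) = 0.5

0.5


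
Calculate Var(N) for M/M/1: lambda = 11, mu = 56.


rho = 11/56; Var(N) = rho/(1-rho)^2 = 0.3

0.3


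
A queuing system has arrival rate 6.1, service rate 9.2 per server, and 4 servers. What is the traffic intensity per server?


rho = lambda / (c * mu) = 6.1 / (4 * 9.2) = 0.1658

0.1658


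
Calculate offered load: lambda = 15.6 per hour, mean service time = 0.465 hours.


Offered load a = lambda * E[S] = 15.6 * 0.465 = 7.25 Erlangs

7.25 Erlangs


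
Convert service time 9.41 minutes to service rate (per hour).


mu = 60 / avg_service_time = 60 / 9.41 = 6.38 per hour

6.38 per hour


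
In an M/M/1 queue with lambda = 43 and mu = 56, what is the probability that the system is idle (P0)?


P0 = 1 - rho = 1 - 43/56 = 0.2321

0.2321


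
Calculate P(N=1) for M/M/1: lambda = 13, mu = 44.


rho = 13/44; P(n) = (1-rho)*rho^n = (1-13/44)*(13/44)^1 = 0.2082

0.2082


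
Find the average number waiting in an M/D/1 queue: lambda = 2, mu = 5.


M/D/1: Lq = rho^2 / (2*(1-rho)) where rho = 2/5; Lq = 0.13

0.13


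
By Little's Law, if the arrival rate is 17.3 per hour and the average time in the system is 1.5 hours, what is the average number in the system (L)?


L = lambda * W = 17.3 * 1.5 = 25.95

25.95


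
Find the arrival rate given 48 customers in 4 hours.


lambda = total arrivals / time = 48 / 4 = 12.0 per hour

12.0 per hour


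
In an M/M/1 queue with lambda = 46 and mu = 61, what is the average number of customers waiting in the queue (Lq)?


rho = 46/61; Lq = rho^2/(1-rho) = 2.31

2.31


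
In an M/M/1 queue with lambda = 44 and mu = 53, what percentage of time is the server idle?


Idle fraction = (1 - rho) * 100 = (1 - 44/53) * 100 = 17.0%

17.0%


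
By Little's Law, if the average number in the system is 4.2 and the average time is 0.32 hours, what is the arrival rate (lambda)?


lambda = L / W = 4.2 / 0.32 = 13.13 per hour

13.13 per hour


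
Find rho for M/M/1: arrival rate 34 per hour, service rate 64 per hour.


rho = lambda/mu = 34/64 = 0.5313

0.5313


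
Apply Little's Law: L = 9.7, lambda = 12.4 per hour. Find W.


W = L / lambda = 9.7 / 12.4 = 0.7823 hours

0.7823 hours


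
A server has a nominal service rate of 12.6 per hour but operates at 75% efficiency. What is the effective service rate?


Effective rate = mu * efficiency = 12.6 * 0.75 = 9.45 per hour

9.45 per hour


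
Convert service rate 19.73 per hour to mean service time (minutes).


Mean service time = 60/mu = 60/19.73 = 3.04 minutes

3.04 minutes


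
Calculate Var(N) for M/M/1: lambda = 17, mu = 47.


rho = 17/47; Var(N) = rho/(1-rho)^2 = 0.89

0.89


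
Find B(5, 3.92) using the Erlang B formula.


B(N,A) = (A^N/N!) / sum(A^k/k!, k=0..N) with N=5, A=3.92 = 0.1919

0.1919


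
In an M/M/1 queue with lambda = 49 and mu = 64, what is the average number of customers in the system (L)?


rho = 49/64; L = rho/(1-rho) = 3.27

3.27


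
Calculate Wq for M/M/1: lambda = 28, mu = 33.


rho = 28/33; Wq = rho/(mu - lambda) = 0.1697 hours

0.1697 hours


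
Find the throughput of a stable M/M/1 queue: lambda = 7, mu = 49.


For a stable queue (lambda < mu), throughput = lambda = 7 per hour

7 per hour


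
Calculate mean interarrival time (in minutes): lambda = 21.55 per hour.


Mean interarrival time = 60/lambda = 60/21.55 = 2.78 minutes

2.78 minutes


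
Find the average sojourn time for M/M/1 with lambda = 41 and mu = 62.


W = 1/(mu - lambda) = 1/(62 - 41) = 0.0476 hours

0.0476 hours


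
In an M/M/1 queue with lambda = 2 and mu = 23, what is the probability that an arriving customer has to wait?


P(wait) = rho = lambda/mu = 2/23 = 0.087

0.087


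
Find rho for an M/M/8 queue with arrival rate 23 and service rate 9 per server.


rho = lambda/(c*mu) = 23/(8*9) = 0.3194

0.3194


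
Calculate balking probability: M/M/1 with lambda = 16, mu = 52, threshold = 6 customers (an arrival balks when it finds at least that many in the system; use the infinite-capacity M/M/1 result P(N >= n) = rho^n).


P(N >= 6) = rho^6 = (16/52)^6 = 0.0008

0.0008


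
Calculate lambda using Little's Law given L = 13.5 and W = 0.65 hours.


lambda = L / W = 13.5 / 0.65 = 20.77 per hour

20.77 per hour


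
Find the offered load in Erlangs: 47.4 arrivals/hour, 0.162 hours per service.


Offered load a = lambda * E[S] = 47.4 * 0.162 = 7.68 Erlangs

7.68 Erlangs


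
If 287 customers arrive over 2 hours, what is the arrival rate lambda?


lambda = total arrivals / time = 287 / 2 = 143.5 per hour

143.5 per hour


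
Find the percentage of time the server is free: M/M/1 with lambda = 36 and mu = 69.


Idle fraction = (1 - rho) * 100 = (1 - 36/69) * 100 = 47.8%

47.8%


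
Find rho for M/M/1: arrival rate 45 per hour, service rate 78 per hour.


rho = lambda/mu = 45/78 = 0.5769

0.5769


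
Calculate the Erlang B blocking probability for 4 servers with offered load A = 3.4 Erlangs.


B(N,A) = (A^N/N!) / sum(A^k/k!, k=0..N) with N=4, A=3.4 = 0.2497

0.2497


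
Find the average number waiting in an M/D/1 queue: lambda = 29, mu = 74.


M/D/1: Lq = rho^2 / (2*(1-rho)) where rho = 29/74; Lq = 0.13

0.13


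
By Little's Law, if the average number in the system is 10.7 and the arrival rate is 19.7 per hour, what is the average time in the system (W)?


W = L / lambda = 10.7 / 19.7 = 0.5431 hours

0.5431 hours


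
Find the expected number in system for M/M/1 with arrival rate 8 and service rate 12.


rho = 8/12; L = rho/(1-rho) = 2.0

2.0


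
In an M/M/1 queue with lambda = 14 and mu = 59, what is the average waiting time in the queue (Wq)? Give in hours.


rho = 14/59; Wq = rho/(mu - lambda) = 0.0053 hours

0.0053 hours


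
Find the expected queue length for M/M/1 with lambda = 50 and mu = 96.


rho = 50/96; Lq = rho^2/(1-rho) = 0.57

0.57


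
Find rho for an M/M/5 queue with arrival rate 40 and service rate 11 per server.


rho = lambda/(c*mu) = 40/(5*11) = 0.7273

0.7273


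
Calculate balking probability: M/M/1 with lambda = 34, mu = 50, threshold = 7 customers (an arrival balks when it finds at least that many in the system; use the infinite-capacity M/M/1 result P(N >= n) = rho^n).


P(N >= 7) = rho^7 = (34/50)^7 = 0.0672

0.0672


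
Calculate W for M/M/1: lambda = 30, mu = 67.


W = 1/(mu - lambda) = 1/(67 - 30) = 0.027 hours

0.027 hours


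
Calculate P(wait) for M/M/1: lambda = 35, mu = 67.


P(wait) = rho = lambda/mu = 35/67 = 0.5224

0.5224


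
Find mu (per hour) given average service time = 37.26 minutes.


mu = 60 / avg_service_time = 60 / 37.26 = 1.61 per hour

1.61 per hour


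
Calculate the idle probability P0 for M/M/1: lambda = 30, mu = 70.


P0 = 1 - rho = 1 - 30/70 = 0.5714

0.5714


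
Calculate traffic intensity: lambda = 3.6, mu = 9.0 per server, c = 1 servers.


rho = lambda / (c * mu) = 3.6 / (1 * 9.0) = 0.4

0.4


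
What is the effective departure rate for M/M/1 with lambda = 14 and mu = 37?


For a stable queue (lambda < mu), throughput = lambda = 14 per hour

14 per hour


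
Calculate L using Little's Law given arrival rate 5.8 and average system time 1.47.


L = lambda * W = 5.8 * 1.47 = 8.53

8.53


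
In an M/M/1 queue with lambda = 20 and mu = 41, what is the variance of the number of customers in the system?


rho = 20/41; Var(N) = rho/(1-rho)^2 = 1.86

1.86


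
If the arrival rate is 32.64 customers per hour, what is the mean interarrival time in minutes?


Mean interarrival time = 60/lambda = 60/32.64 = 1.84 minutes

1.84 minutes


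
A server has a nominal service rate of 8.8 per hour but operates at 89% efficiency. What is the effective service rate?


Effective rate = mu * efficiency = 8.8 * 0.89 = 7.83 per hour

7.83 per hour


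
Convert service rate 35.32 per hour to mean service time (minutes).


Mean service time = 60/mu = 60/35.32 = 1.7 minutes

1.7 minutes


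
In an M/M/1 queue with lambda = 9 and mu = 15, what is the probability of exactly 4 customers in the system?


rho = 9/15; P(n) = (1-rho)*rho^n = (1-9/15)*(9/15)^4 = 0.0518

0.0518


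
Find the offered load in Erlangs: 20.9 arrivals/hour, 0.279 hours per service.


Offered load a = lambda * E[S] = 20.9 * 0.279 = 5.83 Erlangs

5.83 Erlangs


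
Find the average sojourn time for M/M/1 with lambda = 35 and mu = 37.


W = 1/(mu - lambda) = 1/(37 - 35) = 0.5 hours

0.5 hours


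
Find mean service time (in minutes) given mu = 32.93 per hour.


Mean service time = 60/mu = 60/32.93 = 1.82 minutes

1.82 minutes


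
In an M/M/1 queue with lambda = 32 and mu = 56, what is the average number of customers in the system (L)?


rho = 32/56; L = rho/(1-rho) = 1.33

1.33


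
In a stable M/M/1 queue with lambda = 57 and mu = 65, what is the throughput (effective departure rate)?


For a stable queue (lambda < mu), throughput = lambda = 57 per hour

57 per hour


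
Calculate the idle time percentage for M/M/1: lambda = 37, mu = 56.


Idle fraction = (1 - rho) * 100 = (1 - 37/56) * 100 = 33.9%

33.9%


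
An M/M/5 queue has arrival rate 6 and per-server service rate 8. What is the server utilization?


rho = lambda/(c*mu) = 6/(5*8) = 0.15

0.15


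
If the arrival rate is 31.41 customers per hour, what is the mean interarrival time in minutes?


Mean interarrival time = 60/lambda = 60/31.41 = 1.91 minutes

1.91 minutes


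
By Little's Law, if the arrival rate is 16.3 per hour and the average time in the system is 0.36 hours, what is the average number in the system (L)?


L = lambda * W = 16.3 * 0.36 = 5.87

5.87


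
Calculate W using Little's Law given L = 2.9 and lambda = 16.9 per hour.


W = L / lambda = 2.9 / 16.9 = 0.1716 hours

0.1716 hours


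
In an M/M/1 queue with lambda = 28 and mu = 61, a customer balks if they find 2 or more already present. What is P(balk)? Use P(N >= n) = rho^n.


P(N >= 2) = rho^2 = (28/61)^2 = 0.2107

0.2107


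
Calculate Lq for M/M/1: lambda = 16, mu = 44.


rho = 16/44; Lq = rho^2/(1-rho) = 0.21

0.21


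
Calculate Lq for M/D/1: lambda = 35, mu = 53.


M/D/1: Lq = rho^2 / (2*(1-rho)) where rho = 35/53; Lq = 0.64

0.64


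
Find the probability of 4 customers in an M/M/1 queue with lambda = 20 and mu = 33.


rho = 20/33; P(n) = (1-rho)*rho^n = (1-20/33)*(20/33)^4 = 0.0531

0.0531


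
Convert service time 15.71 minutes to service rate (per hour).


mu = 60 / avg_service_time = 60 / 15.71 = 3.82 per hour

3.82 per hour


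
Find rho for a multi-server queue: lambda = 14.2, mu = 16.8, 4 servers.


rho = lambda / (c * mu) = 14.2 / (4 * 16.8) = 0.2113

0.2113


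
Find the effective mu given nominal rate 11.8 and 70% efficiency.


Effective rate = mu * efficiency = 11.8 * 0.7 = 8.26 per hour

8.26 per hour


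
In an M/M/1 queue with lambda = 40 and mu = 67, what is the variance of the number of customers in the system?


rho = 40/67; Var(N) = rho/(1-rho)^2 = 3.68

3.68


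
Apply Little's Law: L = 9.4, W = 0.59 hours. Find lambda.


lambda = L / W = 9.4 / 0.59 = 15.93 per hour

15.93 per hour


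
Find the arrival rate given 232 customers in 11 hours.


lambda = total arrivals / time = 232 / 11 = 21.09 per hour

21.09 per hour


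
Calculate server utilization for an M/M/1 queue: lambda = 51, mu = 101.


rho = lambda/mu = 51/101 = 0.505

0.505


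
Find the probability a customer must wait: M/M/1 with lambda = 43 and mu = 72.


P(wait) = rho = lambda/mu = 43/72 = 0.5972

0.5972


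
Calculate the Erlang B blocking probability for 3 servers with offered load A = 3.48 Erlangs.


B(N,A) = (A^N/N!) / sum(A^k/k!, k=0..N) with N=3, A=3.48 = 0.4

0.4


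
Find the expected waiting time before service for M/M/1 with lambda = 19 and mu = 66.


rho = 19/66; Wq = rho/(mu - lambda) = 0.0061 hours

0.0061 hours


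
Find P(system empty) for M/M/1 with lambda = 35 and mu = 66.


P0 = 1 - rho = 1 - 35/66 = 0.4697

0.4697


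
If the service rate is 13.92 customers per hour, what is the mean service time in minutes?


Mean service time = 60/mu = 60/13.92 = 4.31 minutes

4.31 minutes


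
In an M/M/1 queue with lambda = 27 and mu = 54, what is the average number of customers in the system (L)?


rho = 27/54; L = rho/(1-rho) = 1.0

1.0


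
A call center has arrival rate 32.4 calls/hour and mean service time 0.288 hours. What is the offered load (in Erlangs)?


Offered load a = lambda * E[S] = 32.4 * 0.288 = 9.33 Erlangs

9.33 Erlangs


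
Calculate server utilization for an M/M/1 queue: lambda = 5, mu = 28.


rho = lambda/mu = 5/28 = 0.1786

0.1786


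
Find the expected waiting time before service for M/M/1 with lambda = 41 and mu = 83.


rho = 41/83; Wq = rho/(mu - lambda) = 0.0118 hours

0.0118 hours
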